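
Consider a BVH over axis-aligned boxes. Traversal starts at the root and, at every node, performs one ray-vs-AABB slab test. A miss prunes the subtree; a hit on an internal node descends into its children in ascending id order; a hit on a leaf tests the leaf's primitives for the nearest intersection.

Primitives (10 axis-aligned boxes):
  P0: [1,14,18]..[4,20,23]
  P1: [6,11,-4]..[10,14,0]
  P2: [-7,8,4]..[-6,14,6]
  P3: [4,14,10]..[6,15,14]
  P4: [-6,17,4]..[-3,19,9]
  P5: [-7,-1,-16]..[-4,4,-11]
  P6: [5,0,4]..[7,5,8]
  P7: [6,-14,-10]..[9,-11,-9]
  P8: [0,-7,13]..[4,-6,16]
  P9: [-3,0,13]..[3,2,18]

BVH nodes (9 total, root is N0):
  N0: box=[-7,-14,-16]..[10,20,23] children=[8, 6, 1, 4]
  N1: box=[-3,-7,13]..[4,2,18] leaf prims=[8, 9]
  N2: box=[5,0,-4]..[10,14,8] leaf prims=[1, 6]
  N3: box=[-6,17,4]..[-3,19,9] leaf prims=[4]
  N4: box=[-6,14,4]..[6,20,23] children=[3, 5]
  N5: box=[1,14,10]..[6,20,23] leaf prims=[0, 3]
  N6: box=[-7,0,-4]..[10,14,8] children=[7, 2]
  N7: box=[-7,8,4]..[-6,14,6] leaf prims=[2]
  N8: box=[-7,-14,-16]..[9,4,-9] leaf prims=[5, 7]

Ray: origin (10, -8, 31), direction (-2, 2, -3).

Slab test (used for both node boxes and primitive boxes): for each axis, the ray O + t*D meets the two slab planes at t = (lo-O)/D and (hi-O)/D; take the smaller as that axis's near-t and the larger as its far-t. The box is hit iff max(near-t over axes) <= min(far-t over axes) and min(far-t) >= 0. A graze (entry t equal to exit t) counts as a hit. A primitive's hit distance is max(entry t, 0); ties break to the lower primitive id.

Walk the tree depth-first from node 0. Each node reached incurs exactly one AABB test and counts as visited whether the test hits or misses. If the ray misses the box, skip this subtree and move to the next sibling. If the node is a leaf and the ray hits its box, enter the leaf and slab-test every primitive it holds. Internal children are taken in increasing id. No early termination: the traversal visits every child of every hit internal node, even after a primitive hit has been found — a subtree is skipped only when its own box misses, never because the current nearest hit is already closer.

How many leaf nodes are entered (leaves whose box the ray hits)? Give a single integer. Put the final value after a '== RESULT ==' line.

Traverse from the root:
N0 x:[0,17/2] y:[-3,14] z:[8/3,47/3] -> hit [8/3,17/2], descend [1, 4, 6, 8]
  N1 x:[3,13/2] y:[1/2,5] z:[13/3,6] -> hit [13/3,5] leaf, test {P8(miss), P9@t=13/3}
  N4 x:[2,8] y:[11,14] z:[8/3,9] -> miss, prune
  N6 x:[0,17/2] y:[4,11] z:[23/3,35/3] -> hit [23/3,17/2], descend [2, 7]
    N2 x:[0,5/2] y:[4,11] z:[23/3,35/3] -> miss, prune
    N7 x:[8,17/2] y:[8,11] z:[25/3,9] -> hit [25/3,17/2] leaf, test {P2@t=25/3}
  N8 x:[1/2,17/2] y:[-3,6] z:[40/3,47/3] -> miss, prune

Visited [0, 1, 4, 6, 2, 7, 8]. Tests: 7 box, 2 leaf. Nearest: P9.

== RESULT ==
2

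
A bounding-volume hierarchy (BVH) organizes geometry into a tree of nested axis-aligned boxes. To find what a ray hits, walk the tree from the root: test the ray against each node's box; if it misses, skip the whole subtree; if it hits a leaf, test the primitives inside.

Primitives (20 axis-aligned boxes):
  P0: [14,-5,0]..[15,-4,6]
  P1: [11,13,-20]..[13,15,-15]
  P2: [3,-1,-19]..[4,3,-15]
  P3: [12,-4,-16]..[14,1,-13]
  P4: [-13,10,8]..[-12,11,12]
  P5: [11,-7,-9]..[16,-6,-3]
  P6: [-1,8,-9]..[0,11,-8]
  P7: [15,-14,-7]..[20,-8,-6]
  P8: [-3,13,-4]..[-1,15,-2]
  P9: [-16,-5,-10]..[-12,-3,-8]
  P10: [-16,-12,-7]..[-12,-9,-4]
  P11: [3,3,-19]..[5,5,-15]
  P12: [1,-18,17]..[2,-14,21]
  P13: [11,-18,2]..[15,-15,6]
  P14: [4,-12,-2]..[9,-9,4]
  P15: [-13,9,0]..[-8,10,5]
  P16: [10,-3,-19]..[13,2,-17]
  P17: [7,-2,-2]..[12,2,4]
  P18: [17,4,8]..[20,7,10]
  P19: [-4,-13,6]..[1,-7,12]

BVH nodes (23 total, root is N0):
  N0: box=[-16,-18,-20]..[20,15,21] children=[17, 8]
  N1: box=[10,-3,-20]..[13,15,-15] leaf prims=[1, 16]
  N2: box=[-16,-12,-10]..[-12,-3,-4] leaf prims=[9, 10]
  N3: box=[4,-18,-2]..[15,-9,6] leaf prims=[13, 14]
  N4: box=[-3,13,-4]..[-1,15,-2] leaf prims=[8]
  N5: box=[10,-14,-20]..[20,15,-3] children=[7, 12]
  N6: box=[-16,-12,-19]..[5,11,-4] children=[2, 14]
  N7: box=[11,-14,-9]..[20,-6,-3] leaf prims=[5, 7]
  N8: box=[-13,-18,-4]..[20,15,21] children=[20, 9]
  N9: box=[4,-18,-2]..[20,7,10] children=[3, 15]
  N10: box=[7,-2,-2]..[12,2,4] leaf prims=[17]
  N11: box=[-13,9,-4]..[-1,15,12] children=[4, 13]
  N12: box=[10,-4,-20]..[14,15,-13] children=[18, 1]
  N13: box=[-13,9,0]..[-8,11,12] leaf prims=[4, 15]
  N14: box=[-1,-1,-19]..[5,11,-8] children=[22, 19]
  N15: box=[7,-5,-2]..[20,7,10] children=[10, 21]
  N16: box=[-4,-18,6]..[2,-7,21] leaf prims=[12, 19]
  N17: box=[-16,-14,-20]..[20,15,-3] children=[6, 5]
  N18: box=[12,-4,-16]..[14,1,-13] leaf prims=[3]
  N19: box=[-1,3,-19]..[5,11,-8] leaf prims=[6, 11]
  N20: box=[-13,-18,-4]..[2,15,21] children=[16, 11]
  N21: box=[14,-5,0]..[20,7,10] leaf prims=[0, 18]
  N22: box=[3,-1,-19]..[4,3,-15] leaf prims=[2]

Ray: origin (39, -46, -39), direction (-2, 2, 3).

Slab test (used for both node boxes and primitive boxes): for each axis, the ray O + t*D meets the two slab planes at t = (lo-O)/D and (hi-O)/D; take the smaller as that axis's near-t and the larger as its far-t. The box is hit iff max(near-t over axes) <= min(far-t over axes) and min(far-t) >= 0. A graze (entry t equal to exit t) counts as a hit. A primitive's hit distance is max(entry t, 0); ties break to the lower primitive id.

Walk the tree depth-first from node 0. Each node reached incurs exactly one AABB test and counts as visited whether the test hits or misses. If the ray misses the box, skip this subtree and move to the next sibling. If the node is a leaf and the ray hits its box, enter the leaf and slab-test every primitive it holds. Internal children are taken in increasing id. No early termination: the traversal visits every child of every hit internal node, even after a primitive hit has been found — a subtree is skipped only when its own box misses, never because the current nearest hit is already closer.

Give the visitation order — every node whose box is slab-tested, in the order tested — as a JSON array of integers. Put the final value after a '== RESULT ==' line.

Trace the traversal:
N0 x:[19/2,55/2] y:[14,61/2] z:[19/3,20] -> hit [14,20], descend [8, 17]
  N8 x:[19/2,26] y:[14,61/2] z:[35/3,20] -> hit [14,20], descend [9, 20]
    N9 x:[19/2,35/2] y:[14,53/2] z:[37/3,49/3] -> hit [14,49/3], descend [3, 15]
      N3 x:[12,35/2] y:[14,37/2] z:[37/3,15] -> hit [14,15] leaf, test {P13@t=14, P14(miss)}
      N15 x:[19/2,16] y:[41/2,53/2] z:[37/3,49/3] -> miss, prune
    N20 x:[37/2,26] y:[14,61/2] z:[35/3,20] -> hit [37/2,20], descend [11, 16]
      N11 x:[20,26] y:[55/2,61/2] z:[35/3,17] -> miss, prune
      N16 x:[37/2,43/2] y:[14,39/2] z:[15,20] -> hit [37/2,39/2] leaf, test {P12(miss), P19(miss)}
  N17 x:[19/2,55/2] y:[16,61/2] z:[19/3,12] -> miss, prune

9 AABB tests over nodes [0, 8, 9, 3, 15, 20, 11, 16, 17]; 2 leaves entered; closest P13.

== RESULT ==
[0, 8, 9, 3, 15, 20, 11, 16, 17]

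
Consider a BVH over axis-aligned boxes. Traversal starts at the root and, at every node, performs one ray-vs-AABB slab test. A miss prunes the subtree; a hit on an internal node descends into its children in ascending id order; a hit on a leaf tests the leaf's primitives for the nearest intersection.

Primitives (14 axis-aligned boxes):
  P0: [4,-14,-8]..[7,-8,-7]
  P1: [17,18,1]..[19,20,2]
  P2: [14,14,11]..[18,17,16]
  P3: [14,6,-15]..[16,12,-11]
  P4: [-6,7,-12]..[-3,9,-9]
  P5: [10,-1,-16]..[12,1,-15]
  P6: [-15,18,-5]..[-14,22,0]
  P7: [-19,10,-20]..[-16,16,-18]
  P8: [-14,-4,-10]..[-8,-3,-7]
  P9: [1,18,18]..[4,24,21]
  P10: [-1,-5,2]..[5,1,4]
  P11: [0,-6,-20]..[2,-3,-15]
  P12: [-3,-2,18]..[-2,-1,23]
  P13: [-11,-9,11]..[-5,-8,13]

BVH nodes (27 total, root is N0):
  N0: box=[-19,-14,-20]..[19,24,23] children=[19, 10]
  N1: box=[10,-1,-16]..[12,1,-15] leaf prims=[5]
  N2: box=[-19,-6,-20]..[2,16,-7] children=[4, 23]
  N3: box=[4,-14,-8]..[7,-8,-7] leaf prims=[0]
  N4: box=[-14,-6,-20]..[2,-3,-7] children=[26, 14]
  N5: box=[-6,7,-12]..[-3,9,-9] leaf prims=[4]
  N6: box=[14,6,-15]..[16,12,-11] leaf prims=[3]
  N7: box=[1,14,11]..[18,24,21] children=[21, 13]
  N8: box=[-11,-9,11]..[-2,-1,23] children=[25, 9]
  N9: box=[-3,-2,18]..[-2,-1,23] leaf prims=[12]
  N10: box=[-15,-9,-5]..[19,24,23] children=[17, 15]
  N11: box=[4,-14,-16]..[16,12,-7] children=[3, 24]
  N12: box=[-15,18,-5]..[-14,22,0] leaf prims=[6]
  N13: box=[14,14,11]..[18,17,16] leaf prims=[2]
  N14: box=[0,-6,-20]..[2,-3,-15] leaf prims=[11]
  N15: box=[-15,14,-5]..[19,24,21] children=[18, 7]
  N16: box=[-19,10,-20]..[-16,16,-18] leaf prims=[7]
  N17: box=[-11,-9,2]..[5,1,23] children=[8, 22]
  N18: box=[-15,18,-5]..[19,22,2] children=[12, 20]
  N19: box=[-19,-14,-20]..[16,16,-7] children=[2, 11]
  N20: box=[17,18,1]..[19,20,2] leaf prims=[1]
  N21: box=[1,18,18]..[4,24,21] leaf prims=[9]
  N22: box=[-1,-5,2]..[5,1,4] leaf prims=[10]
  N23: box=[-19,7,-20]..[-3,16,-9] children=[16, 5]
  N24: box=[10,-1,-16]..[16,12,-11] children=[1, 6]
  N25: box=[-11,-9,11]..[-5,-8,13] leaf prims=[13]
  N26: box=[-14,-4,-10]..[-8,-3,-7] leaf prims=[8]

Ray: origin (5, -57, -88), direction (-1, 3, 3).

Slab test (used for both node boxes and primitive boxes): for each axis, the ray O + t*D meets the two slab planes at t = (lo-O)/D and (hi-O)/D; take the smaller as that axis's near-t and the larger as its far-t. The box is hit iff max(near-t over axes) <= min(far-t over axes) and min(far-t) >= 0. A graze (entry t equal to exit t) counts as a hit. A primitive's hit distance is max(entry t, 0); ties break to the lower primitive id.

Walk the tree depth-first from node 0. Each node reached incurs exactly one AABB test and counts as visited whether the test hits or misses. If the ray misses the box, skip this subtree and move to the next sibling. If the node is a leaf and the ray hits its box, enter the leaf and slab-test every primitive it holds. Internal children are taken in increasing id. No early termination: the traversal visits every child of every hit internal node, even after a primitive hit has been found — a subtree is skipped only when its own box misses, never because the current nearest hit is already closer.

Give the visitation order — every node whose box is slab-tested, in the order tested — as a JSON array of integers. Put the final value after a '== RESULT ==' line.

Trace the traversal:
N0 x:[-14,24] y:[43/3,27] z:[68/3,37] -> hit [68/3,24], descend [10, 19]
  N10 x:[-14,20] y:[16,27] z:[83/3,37] -> miss, prune
  N19 x:[-11,24] y:[43/3,73/3] z:[68/3,27] -> hit [68/3,24], descend [2, 11]
    N2 x:[3,24] y:[17,73/3] z:[68/3,27] -> hit [68/3,24], descend [4, 23]
      N4 x:[3,19] y:[17,18] z:[68/3,27] -> miss, prune
      N23 x:[8,24] y:[64/3,73/3] z:[68/3,79/3] -> hit [68/3,24], descend [5, 16]
        N5 x:[8,11] y:[64/3,22] z:[76/3,79/3] -> miss, prune
        N16 x:[21,24] y:[67/3,73/3] z:[68/3,70/3] -> hit [68/3,70/3] leaf, test {P7@t=68/3}
    N11 x:[-11,1] y:[43/3,23] z:[24,27] -> miss, prune

order=[0, 10, 19, 2, 4, 23, 5, 16, 11]  |boxes|=9  |leaves|=1  hit=P7

== RESULT ==
[0, 10, 19, 2, 4, 23, 5, 16, 11]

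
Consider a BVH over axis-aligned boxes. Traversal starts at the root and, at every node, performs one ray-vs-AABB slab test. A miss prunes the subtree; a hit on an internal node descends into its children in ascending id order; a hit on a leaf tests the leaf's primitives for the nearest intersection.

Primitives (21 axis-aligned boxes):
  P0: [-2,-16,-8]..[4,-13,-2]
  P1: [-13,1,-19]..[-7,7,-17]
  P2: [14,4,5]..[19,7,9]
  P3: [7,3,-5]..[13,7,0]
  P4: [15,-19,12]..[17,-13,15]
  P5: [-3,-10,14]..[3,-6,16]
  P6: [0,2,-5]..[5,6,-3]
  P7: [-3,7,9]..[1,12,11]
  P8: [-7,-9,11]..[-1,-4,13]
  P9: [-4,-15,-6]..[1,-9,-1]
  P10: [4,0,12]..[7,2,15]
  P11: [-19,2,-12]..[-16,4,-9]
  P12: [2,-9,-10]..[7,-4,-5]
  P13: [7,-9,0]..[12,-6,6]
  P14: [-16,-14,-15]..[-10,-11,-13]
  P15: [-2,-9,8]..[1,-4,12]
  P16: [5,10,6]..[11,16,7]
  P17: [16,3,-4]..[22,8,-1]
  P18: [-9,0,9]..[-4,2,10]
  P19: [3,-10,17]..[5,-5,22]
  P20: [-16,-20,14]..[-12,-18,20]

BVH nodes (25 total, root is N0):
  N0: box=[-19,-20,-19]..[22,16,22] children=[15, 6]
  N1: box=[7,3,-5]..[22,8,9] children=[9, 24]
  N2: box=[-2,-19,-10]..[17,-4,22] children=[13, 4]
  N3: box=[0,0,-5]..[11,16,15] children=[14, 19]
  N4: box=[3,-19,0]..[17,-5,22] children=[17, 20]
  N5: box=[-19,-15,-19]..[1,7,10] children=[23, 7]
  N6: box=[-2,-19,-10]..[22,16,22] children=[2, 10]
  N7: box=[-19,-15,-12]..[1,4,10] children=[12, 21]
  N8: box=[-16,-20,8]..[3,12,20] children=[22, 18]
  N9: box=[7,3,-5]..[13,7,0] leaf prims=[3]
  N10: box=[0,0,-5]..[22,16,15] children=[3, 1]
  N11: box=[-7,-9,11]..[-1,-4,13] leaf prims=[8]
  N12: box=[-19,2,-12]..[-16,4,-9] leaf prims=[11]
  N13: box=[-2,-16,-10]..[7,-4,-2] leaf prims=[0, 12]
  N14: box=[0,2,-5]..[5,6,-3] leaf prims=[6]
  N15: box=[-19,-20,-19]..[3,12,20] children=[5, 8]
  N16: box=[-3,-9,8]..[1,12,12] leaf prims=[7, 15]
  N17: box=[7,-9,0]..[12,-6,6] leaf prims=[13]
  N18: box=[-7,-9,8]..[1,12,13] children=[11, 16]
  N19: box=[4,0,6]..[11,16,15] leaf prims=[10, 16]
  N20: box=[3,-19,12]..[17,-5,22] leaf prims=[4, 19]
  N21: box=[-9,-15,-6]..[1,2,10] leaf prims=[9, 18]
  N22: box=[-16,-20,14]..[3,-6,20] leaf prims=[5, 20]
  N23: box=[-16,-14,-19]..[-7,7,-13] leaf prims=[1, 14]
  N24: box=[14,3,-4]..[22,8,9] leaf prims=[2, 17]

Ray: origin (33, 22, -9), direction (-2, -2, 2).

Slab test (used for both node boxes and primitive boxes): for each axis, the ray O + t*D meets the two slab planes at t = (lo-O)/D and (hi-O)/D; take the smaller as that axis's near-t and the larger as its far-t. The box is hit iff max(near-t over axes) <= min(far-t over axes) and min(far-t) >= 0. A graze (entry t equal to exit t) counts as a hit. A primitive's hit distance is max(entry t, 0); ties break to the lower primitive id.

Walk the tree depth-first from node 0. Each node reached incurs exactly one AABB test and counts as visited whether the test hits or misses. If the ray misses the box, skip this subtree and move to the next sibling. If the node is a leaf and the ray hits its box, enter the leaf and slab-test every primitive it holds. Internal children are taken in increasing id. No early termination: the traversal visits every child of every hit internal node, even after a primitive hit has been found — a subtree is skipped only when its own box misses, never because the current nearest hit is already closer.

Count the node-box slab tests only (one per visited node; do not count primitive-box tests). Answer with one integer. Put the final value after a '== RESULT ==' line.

Walk:
N0 x:[11/2,26] y:[3,21] z:[-5,31/2] -> hit [11/2,31/2], descend [6, 15]
  N6 x:[11/2,35/2] y:[3,41/2] z:[-1/2,31/2] -> hit [11/2,31/2], descend [2, 10]
    N2 x:[8,35/2] y:[13,41/2] z:[-1/2,31/2] -> hit [13,31/2], descend [4, 13]
      N4 x:[8,15] y:[27/2,41/2] z:[9/2,31/2] -> hit [27/2,15], descend [17, 20]
        N17 x:[21/2,13] y:[14,31/2] z:[9/2,15/2] -> miss, prune
        N20 x:[8,15] y:[27/2,41/2] z:[21/2,31/2] -> hit [27/2,15] leaf, test {P4(miss), P19@t=14}
      N13 x:[13,35/2] y:[13,19] z:[-1/2,7/2] -> miss, prune
    N10 x:[11/2,33/2] y:[3,11] z:[2,12] -> hit [11/2,11], descend [1, 3]
      N1 x:[11/2,13] y:[7,19/2] z:[2,9] -> hit [7,9], descend [9, 24]
        N9 x:[10,13] y:[15/2,19/2] z:[2,9/2] -> miss, prune
        N24 x:[11/2,19/2] y:[7,19/2] z:[5/2,9] -> hit [7,9] leaf, test {P2@t=15/2, P17(miss)}
      N3 x:[11,33/2] y:[3,11] z:[2,12] -> hit [11,11], descend [14, 19]
        N14 x:[14,33/2] y:[8,10] z:[2,3] -> miss, prune
        N19 x:[11,29/2] y:[3,11] z:[15/2,12] -> hit [11,11] leaf, test {P10(miss), P16(miss)}
  N15 x:[15,26] y:[5,21] z:[-5,29/2] -> miss, prune

order=[0, 6, 2, 4, 17, 20, 13, 10, 1, 9, 24, 3, 14, 19, 15]  |boxes|=15  |leaves|=3  hit=P2

== RESULT ==
15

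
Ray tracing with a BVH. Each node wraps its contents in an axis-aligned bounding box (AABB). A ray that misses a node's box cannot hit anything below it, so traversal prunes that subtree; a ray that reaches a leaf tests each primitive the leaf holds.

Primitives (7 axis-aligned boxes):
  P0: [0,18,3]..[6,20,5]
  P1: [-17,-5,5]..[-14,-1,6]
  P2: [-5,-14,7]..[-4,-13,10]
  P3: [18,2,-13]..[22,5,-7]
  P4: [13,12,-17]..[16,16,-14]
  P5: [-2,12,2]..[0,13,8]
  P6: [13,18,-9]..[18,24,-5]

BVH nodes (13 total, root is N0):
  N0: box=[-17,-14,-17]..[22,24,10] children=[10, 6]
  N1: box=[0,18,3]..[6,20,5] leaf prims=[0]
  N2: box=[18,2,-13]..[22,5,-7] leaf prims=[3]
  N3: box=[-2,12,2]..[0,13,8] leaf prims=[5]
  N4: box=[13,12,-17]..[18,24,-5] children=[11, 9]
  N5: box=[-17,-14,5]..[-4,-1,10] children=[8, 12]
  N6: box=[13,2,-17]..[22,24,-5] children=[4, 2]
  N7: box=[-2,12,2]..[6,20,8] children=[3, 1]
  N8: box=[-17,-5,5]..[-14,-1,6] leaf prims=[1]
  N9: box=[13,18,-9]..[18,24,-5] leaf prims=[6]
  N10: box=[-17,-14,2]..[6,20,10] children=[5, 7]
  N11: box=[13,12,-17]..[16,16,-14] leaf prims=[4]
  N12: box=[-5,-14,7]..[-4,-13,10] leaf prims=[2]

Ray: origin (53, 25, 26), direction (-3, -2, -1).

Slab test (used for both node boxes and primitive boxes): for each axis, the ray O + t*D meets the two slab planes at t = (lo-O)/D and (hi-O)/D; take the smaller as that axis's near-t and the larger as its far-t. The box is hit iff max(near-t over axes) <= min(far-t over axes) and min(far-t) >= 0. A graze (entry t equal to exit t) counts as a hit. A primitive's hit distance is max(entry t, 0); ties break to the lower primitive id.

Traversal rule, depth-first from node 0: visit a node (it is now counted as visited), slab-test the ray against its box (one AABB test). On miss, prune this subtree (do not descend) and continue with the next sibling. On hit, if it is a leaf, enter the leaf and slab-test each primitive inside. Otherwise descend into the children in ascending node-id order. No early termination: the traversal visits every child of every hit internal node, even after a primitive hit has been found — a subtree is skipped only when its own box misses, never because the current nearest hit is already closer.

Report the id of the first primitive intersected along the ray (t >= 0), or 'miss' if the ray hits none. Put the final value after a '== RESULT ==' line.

Trace the traversal:
N0 x:[31/3,70/3] y:[1/2,39/2] z:[16,43] -> hit [16,39/2], descend [6, 10]
  N6 x:[31/3,40/3] y:[1/2,23/2] z:[31,43] -> miss, prune
  N10 x:[47/3,70/3] y:[5/2,39/2] z:[16,24] -> hit [16,39/2], descend [5, 7]
    N5 x:[19,70/3] y:[13,39/2] z:[16,21] -> hit [19,39/2], descend [8, 12]
      N8 x:[67/3,70/3] y:[13,15] z:[20,21] -> miss, prune
      N12 x:[19,58/3] y:[19,39/2] z:[16,19] -> hit [19,19] leaf, test {P2@t=19}
    N7 x:[47/3,55/3] y:[5/2,13/2] z:[18,24] -> miss, prune

7 AABB tests over nodes [0, 6, 10, 5, 8, 12, 7]; 1 leaf entered; closest P2.

== RESULT ==
2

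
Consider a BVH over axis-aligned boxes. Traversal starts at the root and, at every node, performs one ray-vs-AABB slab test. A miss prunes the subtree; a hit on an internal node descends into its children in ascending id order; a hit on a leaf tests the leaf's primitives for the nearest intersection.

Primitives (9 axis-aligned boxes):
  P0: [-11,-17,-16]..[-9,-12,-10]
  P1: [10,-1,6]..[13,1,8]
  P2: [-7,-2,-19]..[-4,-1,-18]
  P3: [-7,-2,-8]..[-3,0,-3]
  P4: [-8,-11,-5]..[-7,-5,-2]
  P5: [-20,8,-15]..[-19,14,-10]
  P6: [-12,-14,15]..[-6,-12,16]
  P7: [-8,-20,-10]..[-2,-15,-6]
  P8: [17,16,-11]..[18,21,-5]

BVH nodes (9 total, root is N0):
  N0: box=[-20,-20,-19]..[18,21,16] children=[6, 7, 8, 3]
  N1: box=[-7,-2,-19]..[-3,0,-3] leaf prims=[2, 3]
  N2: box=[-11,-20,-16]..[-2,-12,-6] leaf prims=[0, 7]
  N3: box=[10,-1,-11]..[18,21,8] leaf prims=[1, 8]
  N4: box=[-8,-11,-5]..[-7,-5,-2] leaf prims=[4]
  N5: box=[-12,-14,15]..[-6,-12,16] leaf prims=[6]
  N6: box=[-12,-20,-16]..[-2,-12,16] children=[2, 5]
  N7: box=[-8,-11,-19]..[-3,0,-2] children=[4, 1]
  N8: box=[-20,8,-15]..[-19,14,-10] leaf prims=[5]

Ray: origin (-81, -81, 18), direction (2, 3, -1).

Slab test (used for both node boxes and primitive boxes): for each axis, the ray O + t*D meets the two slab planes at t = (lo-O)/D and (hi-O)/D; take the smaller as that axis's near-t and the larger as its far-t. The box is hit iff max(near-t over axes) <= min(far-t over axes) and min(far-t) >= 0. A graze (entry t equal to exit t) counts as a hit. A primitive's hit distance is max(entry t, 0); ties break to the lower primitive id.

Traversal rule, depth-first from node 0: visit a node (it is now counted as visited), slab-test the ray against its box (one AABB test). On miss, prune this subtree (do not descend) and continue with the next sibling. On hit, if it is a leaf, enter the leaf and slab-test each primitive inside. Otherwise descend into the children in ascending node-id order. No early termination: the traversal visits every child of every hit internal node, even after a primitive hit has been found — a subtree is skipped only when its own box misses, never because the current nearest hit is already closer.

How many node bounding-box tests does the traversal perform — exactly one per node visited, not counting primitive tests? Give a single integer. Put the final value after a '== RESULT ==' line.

Trace the traversal:
N0 x:[61/2,99/2] y:[61/3,34] z:[2,37] -> hit [61/2,34], descend [3, 6, 7, 8]
  N3 x:[91/2,99/2] y:[80/3,34] z:[10,29] -> miss, prune
  N6 x:[69/2,79/2] y:[61/3,23] z:[2,34] -> miss, prune
  N7 x:[73/2,39] y:[70/3,27] z:[20,37] -> miss, prune
  N8 x:[61/2,31] y:[89/3,95/3] z:[28,33] -> hit [61/2,31] leaf, test {P5@t=61/2}

5 AABB tests over nodes [0, 3, 6, 7, 8]; 1 leaf entered; closest P5.

== RESULT ==
5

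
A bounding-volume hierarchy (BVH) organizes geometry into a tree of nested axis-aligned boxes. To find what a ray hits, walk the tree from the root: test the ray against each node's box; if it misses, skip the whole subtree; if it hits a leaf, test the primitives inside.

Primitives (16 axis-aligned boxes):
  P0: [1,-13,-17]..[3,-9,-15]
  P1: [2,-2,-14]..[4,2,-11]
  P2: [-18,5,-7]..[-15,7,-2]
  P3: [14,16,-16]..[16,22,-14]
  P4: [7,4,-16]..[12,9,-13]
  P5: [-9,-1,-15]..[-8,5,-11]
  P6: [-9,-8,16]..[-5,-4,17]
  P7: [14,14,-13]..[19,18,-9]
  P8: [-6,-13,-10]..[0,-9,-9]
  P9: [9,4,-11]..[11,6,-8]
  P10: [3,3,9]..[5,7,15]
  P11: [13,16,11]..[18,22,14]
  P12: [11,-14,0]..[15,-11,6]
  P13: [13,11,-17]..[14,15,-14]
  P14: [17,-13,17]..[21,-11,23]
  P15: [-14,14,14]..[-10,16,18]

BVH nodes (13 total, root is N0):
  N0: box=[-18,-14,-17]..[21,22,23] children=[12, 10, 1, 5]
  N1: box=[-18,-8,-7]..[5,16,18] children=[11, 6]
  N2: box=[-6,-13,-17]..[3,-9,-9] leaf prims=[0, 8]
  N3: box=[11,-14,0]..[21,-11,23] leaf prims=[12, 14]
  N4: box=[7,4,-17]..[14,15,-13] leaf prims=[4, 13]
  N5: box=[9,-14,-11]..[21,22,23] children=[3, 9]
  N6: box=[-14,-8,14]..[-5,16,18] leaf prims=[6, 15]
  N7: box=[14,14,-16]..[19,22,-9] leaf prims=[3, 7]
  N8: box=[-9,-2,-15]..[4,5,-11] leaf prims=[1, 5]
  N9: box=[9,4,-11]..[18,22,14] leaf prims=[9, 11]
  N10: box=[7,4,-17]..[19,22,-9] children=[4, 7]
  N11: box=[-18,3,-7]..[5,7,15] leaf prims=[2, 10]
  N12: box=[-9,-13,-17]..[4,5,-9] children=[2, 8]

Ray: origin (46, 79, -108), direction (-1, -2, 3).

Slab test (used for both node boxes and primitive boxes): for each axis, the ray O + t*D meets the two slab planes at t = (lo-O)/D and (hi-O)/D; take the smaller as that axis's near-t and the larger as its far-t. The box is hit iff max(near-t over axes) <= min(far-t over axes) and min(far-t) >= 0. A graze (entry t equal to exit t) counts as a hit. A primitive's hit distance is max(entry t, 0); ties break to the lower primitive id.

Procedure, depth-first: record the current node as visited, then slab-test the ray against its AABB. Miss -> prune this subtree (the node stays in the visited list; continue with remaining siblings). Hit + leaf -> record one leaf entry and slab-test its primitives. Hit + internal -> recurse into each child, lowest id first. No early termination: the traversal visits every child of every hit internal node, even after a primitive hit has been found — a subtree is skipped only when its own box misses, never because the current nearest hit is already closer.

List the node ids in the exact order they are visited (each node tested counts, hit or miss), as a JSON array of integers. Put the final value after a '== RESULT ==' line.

Trace the traversal:
N0 x:[25,64] y:[57/2,93/2] z:[91/3,131/3] -> hit [91/3,131/3], descend [1, 5, 10, 12]
  N1 x:[41,64] y:[63/2,87/2] z:[101/3,42] -> hit [41,42], descend [6, 11]
    N6 x:[51,60] y:[63/2,87/2] z:[122/3,42] -> miss, prune
    N11 x:[41,64] y:[36,38] z:[101/3,41] -> miss, prune
  N5 x:[25,37] y:[57/2,93/2] z:[97/3,131/3] -> hit [97/3,37], descend [3, 9]
    N3 x:[25,35] y:[45,93/2] z:[36,131/3] -> miss, prune
    N9 x:[28,37] y:[57/2,75/2] z:[97/3,122/3] -> hit [97/3,37] leaf, test {P9(miss), P11(miss)}
  N10 x:[27,39] y:[57/2,75/2] z:[91/3,33] -> hit [91/3,33], descend [4, 7]
    N4 x:[32,39] y:[32,75/2] z:[91/3,95/3] -> miss, prune
    N7 x:[27,32] y:[57/2,65/2] z:[92/3,33] -> hit [92/3,32] leaf, test {P3@t=92/3, P7@t=95/3}
  N12 x:[42,55] y:[37,46] z:[91/3,33] -> miss, prune

Summary -> nodes [0, 1, 6, 11, 5, 3, 9, 10, 4, 7, 12]; box-tests=11; leaf-entries=2; first=P3

== RESULT ==
[0, 1, 6, 11, 5, 3, 9, 10, 4, 7, 12]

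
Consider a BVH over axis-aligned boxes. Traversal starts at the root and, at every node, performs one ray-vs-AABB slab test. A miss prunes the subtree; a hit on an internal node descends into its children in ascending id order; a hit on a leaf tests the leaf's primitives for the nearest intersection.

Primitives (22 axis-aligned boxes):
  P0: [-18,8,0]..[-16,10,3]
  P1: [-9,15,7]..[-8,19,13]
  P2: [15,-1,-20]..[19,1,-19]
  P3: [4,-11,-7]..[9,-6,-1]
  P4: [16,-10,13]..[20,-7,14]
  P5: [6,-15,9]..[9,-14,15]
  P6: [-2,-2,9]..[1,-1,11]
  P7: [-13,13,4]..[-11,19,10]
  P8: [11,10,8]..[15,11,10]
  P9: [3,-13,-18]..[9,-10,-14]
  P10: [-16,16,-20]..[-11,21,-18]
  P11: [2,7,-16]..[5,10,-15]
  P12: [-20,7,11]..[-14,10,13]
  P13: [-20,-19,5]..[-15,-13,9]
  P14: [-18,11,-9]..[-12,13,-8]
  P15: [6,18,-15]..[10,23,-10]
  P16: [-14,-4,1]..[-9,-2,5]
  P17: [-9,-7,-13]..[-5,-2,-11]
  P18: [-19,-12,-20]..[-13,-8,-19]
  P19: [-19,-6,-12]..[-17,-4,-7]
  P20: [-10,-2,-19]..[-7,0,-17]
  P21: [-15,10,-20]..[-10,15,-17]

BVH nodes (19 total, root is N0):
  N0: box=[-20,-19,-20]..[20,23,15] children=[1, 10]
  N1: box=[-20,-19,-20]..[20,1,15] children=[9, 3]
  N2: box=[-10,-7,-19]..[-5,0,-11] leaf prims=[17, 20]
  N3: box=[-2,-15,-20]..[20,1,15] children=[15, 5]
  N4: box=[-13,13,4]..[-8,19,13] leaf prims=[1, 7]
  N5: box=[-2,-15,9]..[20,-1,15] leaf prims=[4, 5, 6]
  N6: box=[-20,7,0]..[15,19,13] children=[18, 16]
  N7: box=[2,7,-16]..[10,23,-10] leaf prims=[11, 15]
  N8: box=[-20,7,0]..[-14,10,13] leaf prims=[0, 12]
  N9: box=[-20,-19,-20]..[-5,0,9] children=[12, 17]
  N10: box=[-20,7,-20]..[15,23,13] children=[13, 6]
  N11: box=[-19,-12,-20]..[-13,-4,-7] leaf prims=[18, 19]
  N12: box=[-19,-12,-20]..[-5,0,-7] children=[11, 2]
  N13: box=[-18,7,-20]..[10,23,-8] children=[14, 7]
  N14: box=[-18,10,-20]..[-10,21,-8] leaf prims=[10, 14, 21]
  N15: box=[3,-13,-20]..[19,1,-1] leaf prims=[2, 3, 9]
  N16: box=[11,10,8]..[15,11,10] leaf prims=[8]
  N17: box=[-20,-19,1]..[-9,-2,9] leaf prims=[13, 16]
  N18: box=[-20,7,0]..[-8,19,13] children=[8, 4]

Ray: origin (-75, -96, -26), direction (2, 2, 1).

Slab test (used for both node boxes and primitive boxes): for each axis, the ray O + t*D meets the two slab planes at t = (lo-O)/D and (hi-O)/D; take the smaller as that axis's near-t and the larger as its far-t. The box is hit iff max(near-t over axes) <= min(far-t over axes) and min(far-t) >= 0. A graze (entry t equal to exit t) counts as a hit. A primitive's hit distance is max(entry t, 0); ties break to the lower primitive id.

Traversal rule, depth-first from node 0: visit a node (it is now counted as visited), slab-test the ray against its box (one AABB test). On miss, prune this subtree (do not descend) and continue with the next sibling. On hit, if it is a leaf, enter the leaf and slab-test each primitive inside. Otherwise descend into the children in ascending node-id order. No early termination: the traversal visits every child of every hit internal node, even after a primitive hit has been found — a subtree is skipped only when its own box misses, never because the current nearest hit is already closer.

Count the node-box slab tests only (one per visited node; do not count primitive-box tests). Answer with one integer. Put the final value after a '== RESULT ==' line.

Traverse from the root:
N0 x:[55/2,95/2] y:[77/2,119/2] z:[6,41] -> hit [77/2,41], descend [1, 10]
  N1 x:[55/2,95/2] y:[77/2,97/2] z:[6,41] -> hit [77/2,41], descend [3, 9]
    N3 x:[73/2,95/2] y:[81/2,97/2] z:[6,41] -> hit [81/2,41], descend [5, 15]
      N5 x:[73/2,95/2] y:[81/2,95/2] z:[35,41] -> hit [81/2,41] leaf, test {P4(miss), P5@t=81/2, P6(miss)}
      N15 x:[39,47] y:[83/2,97/2] z:[6,25] -> miss, prune
    N9 x:[55/2,35] y:[77/2,48] z:[6,35] -> miss, prune
  N10 x:[55/2,45] y:[103/2,119/2] z:[6,39] -> miss, prune

Visited [0, 1, 3, 5, 15, 9, 10]. Tests: 7 box, 1 leaf. Nearest: P5.

== RESULT ==
7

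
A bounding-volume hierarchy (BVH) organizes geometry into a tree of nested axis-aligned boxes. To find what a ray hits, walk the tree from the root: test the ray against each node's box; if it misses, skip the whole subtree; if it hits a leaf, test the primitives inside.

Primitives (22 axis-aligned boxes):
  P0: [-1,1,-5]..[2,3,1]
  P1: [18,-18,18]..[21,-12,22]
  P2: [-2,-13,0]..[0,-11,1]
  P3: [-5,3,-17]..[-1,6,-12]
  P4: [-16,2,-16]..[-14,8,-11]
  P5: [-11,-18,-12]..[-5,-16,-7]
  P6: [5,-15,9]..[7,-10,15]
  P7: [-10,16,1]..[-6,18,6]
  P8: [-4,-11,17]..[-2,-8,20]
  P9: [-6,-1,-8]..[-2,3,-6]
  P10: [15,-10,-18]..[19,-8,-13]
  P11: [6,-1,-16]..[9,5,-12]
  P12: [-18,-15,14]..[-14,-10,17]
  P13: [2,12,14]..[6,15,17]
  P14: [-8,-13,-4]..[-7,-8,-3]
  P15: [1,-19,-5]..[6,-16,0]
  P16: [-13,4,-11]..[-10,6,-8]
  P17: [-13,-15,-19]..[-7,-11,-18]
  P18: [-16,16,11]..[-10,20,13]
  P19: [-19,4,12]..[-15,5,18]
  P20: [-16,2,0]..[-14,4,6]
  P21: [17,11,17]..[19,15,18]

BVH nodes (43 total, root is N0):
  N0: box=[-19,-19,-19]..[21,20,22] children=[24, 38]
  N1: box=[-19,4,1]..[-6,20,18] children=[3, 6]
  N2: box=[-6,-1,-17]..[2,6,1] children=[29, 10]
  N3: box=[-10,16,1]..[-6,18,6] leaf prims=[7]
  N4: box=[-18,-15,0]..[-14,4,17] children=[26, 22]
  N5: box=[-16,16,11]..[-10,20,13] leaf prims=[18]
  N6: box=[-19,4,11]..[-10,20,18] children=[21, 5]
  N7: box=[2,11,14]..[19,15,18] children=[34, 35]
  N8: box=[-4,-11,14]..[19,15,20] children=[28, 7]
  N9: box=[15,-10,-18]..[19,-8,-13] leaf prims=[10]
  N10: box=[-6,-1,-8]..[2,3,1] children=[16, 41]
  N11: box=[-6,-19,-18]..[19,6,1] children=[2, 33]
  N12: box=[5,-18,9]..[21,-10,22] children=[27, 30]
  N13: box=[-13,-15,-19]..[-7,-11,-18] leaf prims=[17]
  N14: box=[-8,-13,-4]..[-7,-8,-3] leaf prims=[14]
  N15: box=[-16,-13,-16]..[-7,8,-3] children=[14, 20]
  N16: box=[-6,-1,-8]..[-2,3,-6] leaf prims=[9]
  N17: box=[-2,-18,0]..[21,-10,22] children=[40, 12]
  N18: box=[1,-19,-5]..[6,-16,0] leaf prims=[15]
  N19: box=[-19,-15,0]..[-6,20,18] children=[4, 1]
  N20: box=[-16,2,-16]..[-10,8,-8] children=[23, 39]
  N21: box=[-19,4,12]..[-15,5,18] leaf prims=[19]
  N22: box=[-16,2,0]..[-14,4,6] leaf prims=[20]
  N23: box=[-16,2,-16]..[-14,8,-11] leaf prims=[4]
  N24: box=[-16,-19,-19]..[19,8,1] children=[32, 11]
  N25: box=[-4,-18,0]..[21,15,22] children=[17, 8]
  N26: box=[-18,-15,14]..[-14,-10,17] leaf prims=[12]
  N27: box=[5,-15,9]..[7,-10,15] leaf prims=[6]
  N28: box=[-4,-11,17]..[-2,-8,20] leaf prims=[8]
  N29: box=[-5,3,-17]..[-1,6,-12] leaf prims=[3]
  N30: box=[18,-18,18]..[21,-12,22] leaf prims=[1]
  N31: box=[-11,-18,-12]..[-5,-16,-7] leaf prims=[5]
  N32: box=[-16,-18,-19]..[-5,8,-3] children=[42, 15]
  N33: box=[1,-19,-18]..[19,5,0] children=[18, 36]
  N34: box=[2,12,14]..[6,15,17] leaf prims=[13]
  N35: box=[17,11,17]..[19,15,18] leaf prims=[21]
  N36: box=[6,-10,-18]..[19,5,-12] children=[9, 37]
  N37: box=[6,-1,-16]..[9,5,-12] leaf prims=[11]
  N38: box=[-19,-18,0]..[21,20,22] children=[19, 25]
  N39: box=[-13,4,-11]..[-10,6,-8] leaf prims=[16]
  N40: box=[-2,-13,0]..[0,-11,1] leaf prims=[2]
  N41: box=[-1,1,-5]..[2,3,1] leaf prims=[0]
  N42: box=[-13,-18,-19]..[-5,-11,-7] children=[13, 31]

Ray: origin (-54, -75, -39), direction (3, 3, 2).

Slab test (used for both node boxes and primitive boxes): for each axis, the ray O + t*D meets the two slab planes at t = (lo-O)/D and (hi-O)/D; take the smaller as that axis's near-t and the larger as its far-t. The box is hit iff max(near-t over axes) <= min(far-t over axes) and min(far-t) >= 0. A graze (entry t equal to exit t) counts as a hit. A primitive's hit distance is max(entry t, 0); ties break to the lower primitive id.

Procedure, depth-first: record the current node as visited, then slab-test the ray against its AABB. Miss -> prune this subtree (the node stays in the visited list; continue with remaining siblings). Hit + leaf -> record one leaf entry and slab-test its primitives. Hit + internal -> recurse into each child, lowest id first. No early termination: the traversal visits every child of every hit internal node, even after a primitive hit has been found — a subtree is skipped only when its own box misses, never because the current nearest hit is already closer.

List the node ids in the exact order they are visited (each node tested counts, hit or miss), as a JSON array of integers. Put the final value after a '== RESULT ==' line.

Trace the traversal:
N0 x:[35/3,25] y:[56/3,95/3] z:[10,61/2] -> hit [56/3,25], descend [24, 38]
  N24 x:[38/3,73/3] y:[56/3,83/3] z:[10,20] -> hit [56/3,20], descend [11, 32]
    N11 x:[16,73/3] y:[56/3,27] z:[21/2,20] -> hit [56/3,20], descend [2, 33]
      N2 x:[16,56/3] y:[74/3,27] z:[11,20] -> miss, prune
      N33 x:[55/3,73/3] y:[56/3,80/3] z:[21/2,39/2] -> hit [56/3,39/2], descend [18, 36]
        N18 x:[55/3,20] y:[56/3,59/3] z:[17,39/2] -> hit [56/3,39/2] leaf, test {P15@t=56/3}
        N36 x:[20,73/3] y:[65/3,80/3] z:[21/2,27/2] -> miss, prune
    N32 x:[38/3,49/3] y:[19,83/3] z:[10,18] -> miss, prune
  N38 x:[35/3,25] y:[19,95/3] z:[39/2,61/2] -> hit [39/2,25], descend [19, 25]
    N19 x:[35/3,16] y:[20,95/3] z:[39/2,57/2] -> miss, prune
    N25 x:[50/3,25] y:[19,30] z:[39/2,61/2] -> hit [39/2,25], descend [8, 17]
      N8 x:[50/3,73/3] y:[64/3,30] z:[53/2,59/2] -> miss, prune
      N17 x:[52/3,25] y:[19,65/3] z:[39/2,61/2] -> hit [39/2,65/3], descend [12, 40]
        N12 x:[59/3,25] y:[19,65/3] z:[24,61/2] -> miss, prune
        N40 x:[52/3,18] y:[62/3,64/3] z:[39/2,20] -> miss, prune

order=[0, 24, 11, 2, 33, 18, 36, 32, 38, 19, 25, 8, 17, 12, 40]  |boxes|=15  |leaves|=1  hit=P15

== RESULT ==
[0, 24, 11, 2, 33, 18, 36, 32, 38, 19, 25, 8, 17, 12, 40]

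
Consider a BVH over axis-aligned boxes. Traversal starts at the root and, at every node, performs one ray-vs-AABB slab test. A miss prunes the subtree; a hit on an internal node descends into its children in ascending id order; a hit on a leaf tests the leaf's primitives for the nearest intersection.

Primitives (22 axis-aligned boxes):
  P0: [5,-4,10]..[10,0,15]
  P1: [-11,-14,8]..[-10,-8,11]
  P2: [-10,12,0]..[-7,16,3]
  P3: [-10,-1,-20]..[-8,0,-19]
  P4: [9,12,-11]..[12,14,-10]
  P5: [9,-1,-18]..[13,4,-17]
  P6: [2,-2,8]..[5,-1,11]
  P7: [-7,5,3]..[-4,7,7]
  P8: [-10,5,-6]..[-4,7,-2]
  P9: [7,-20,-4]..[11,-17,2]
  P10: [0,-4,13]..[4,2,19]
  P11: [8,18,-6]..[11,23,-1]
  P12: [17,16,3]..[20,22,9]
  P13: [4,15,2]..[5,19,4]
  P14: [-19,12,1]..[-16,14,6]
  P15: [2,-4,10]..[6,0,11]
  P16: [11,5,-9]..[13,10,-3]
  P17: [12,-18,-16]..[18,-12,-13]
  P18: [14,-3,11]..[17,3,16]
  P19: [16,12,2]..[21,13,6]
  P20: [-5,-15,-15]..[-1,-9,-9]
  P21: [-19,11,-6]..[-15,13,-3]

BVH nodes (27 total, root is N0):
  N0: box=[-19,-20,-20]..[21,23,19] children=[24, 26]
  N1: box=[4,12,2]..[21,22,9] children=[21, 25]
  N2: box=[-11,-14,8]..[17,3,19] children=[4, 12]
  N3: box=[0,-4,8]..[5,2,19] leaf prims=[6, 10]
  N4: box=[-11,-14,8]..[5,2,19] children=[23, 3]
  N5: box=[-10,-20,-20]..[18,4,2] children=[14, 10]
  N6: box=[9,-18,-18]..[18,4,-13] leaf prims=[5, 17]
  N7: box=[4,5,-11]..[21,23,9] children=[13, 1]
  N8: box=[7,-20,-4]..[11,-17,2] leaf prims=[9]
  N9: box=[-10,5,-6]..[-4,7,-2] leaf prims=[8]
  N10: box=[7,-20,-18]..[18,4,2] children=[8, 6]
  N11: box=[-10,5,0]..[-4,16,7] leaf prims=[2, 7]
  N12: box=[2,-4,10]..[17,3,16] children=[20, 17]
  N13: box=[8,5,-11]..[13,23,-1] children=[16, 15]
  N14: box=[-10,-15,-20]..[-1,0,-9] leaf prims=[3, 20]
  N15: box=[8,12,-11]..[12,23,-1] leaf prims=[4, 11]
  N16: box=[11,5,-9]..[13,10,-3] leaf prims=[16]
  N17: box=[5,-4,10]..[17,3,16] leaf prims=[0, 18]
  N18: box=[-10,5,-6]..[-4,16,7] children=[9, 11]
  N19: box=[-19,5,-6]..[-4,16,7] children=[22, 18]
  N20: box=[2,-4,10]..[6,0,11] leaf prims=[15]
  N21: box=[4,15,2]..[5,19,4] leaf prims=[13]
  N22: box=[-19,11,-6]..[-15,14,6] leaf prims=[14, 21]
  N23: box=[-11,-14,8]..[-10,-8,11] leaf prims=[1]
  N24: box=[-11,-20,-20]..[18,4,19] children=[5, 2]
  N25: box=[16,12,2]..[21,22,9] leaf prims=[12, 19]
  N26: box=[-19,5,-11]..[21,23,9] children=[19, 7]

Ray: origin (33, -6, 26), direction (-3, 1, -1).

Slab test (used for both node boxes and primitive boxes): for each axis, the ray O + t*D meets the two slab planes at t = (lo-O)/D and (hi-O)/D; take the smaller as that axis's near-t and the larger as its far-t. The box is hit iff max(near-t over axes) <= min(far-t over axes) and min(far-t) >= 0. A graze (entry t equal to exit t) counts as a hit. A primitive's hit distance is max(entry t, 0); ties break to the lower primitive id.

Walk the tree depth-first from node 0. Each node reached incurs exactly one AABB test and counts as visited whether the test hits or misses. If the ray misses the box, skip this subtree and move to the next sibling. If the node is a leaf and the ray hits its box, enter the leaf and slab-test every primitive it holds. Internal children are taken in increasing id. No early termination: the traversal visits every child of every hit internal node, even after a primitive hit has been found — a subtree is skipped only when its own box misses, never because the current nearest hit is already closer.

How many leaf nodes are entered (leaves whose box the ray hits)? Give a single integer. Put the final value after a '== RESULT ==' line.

Traverse from the root:
N0 x:[4,52/3] y:[-14,29] z:[7,46] -> hit [7,52/3], descend [24, 26]
  N24 x:[5,44/3] y:[-14,10] z:[7,46] -> hit [7,10], descend [2, 5]
    N2 x:[16/3,44/3] y:[-8,9] z:[7,18] -> hit [7,9], descend [4, 12]
      N4 x:[28/3,44/3] y:[-8,8] z:[7,18] -> miss, prune
      N12 x:[16/3,31/3] y:[2,9] z:[10,16] -> miss, prune
    N5 x:[5,43/3] y:[-14,10] z:[24,46] -> miss, prune
  N26 x:[4,52/3] y:[11,29] z:[17,37] -> hit [17,52/3], descend [7, 19]
    N7 x:[4,29/3] y:[11,29] z:[17,37] -> miss, prune
    N19 x:[37/3,52/3] y:[11,22] z:[19,32] -> miss, prune

9 AABB tests over nodes [0, 24, 2, 4, 12, 5, 26, 7, 19]; 0 leaves entered; closest miss.

== RESULT ==
0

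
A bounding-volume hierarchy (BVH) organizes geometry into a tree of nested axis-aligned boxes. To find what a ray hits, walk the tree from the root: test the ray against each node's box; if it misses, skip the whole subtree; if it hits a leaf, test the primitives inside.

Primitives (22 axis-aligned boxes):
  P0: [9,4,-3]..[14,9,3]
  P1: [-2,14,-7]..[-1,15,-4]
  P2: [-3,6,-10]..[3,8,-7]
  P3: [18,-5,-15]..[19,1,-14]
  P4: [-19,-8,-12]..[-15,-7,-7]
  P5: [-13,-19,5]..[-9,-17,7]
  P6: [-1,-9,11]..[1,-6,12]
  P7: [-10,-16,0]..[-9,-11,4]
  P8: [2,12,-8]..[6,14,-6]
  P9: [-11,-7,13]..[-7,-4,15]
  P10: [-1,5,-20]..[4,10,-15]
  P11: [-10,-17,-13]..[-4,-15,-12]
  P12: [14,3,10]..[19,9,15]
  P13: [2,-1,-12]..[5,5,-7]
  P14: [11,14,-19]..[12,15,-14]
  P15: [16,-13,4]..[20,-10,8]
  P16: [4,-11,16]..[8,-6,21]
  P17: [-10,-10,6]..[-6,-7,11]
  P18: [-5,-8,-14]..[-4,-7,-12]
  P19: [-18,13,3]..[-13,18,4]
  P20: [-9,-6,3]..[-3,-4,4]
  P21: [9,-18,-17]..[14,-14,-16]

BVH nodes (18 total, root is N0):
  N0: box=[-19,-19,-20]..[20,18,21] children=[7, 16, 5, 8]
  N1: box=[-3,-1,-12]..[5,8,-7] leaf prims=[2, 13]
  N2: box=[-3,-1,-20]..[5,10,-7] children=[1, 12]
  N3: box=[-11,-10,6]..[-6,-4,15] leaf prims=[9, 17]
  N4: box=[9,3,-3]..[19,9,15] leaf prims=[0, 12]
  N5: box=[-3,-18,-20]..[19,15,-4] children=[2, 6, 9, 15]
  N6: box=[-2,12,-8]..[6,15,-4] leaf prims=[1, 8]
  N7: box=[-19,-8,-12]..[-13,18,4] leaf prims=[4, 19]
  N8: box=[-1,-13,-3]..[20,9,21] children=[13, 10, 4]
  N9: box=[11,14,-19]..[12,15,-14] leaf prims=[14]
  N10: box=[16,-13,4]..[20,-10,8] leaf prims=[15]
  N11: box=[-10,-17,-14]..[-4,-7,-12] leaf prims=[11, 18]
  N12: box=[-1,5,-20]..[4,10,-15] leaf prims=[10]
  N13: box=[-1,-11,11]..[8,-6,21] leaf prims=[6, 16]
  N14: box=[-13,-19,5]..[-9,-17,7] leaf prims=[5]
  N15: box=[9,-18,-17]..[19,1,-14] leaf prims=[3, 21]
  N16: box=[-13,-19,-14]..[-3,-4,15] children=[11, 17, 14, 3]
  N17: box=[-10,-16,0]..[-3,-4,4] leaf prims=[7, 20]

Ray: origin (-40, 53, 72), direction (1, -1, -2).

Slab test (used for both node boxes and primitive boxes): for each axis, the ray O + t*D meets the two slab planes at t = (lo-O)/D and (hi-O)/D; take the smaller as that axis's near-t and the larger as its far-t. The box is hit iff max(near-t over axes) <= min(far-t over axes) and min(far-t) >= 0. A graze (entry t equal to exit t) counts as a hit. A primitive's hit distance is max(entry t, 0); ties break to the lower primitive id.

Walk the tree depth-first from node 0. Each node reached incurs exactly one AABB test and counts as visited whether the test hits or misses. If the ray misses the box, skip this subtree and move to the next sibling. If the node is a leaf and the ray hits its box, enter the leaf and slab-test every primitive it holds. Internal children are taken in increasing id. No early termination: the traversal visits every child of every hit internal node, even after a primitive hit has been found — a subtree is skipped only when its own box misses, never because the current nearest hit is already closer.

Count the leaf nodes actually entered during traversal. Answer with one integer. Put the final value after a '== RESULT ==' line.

Walk:
N0 x:[21,60] y:[35,72] z:[51/2,46] -> hit [35,46], descend [5, 7, 8, 16]
  N5 x:[37,59] y:[38,71] z:[38,46] -> hit [38,46], descend [2, 6, 9, 15]
    N2 x:[37,45] y:[43,54] z:[79/2,46] -> hit [43,45], descend [1, 12]
      N1 x:[37,45] y:[45,54] z:[79/2,42] -> miss, prune
      N12 x:[39,44] y:[43,48] z:[87/2,46] -> hit [87/2,44] leaf, test {P10@t=87/2}
    N6 x:[38,46] y:[38,41] z:[38,40] -> hit [38,40] leaf, test {P1@t=38, P8(miss)}
    N9 x:[51,52] y:[38,39] z:[43,91/2] -> miss, prune
    N15 x:[49,59] y:[52,71] z:[43,89/2] -> miss, prune
  N7 x:[21,27] y:[35,61] z:[34,42] -> miss, prune
  N8 x:[39,60] y:[44,66] z:[51/2,75/2] -> miss, prune
  N16 x:[27,37] y:[57,72] z:[57/2,43] -> miss, prune

11 AABB tests over nodes [0, 5, 2, 1, 12, 6, 9, 15, 7, 8, 16]; 2 leaves entered; closest P1.

== RESULT ==
2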